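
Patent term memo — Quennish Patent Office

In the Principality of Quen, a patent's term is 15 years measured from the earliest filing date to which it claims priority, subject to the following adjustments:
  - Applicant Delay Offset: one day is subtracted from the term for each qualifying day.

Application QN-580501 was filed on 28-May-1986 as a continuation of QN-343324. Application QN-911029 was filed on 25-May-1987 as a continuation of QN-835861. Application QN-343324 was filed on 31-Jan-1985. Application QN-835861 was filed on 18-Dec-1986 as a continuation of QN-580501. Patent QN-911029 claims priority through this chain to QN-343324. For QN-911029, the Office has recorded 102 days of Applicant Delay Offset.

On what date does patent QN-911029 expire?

Earliest priority filing: 31 January 1985.
Base term: 31 January 1985 + 15 years → 31 January 2000.
Applicant Delay Offset: −102 days → 21 October 1999.

October 21, 1999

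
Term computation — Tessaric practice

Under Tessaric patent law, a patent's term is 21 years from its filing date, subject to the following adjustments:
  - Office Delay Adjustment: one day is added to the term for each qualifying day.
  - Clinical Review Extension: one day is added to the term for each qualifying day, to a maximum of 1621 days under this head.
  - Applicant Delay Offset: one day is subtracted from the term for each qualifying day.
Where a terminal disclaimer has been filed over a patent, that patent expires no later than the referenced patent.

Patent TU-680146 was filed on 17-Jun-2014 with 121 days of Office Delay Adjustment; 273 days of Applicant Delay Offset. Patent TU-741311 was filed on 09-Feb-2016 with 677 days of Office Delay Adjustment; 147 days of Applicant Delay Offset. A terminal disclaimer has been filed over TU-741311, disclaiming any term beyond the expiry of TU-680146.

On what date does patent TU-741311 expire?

2035-01-16

Natural term of TU-741311:
  Base: filing + 21 years → 9 February 2037.
  Office Delay Adjustment: +677 days → 18 December 2038.
  Applicant Delay Offset: −147 days → 24 July 2038.
Expiry of referenced patent TU-680146:
  Base: filing + 21 years → 17 June 2035.
  Office Delay Adjustment: +121 days → 16 October 2035.
  Applicant Delay Offset: −273 days → 16 January 2035.
Terminal disclaimer: TU-741311 expires on the earlier of 24 July 2038 and 16 January 2035.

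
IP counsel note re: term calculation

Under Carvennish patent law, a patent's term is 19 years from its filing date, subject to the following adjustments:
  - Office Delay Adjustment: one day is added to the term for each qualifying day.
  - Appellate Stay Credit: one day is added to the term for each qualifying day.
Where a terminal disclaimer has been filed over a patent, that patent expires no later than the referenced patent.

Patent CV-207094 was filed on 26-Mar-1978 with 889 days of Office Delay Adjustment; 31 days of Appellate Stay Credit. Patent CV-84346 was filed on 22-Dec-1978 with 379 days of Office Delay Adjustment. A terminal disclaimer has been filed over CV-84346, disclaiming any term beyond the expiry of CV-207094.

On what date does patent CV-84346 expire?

Natural term of CV-84346:
  Base: filing + 19 years → 22 December 1997.
  Office Delay Adjustment: +379 days → 5 January 1999.
Expiry of referenced patent CV-207094:
  Base: filing + 19 years → 26 March 1997.
  Office Delay Adjustment: +889 days → 1 September 1999.
  Appellate Stay Credit: +31 days → 2 October 1999.
Terminal disclaimer: CV-84346 expires on the earlier of 5 January 1999 and 2 October 1999.

1999-01-05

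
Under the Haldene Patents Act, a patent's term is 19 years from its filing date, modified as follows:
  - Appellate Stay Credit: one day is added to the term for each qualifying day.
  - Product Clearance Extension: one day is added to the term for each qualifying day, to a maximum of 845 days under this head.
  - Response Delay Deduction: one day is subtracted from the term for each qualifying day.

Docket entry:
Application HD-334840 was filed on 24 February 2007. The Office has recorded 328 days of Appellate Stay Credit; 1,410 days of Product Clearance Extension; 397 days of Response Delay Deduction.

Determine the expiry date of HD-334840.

Base term: filing date + 19 years → 24 February 2026.
Appellate Stay Credit: +328 days → 18 January 2027.
Product Clearance Extension: 1410 days claimed exceeds the 845-day cap, so +845 days → 12 May 2029.
Response Delay Deduction: −397 days → 10 April 2028.

2028-04-10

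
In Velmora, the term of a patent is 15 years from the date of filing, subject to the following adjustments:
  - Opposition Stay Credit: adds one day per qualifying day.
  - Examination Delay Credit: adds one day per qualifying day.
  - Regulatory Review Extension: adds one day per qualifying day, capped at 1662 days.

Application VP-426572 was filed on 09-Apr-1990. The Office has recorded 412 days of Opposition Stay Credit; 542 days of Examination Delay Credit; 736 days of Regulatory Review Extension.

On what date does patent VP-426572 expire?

Base term: filing date + 15 years → 9 April 2005.
Opposition Stay Credit: +412 days → 26 May 2006.
Examination Delay Credit: +542 days → 19 November 2007.
Regulatory Review Extension: 736 days (within the 1662-day cap) → +736 days → 24 November 2009.

November 24, 2009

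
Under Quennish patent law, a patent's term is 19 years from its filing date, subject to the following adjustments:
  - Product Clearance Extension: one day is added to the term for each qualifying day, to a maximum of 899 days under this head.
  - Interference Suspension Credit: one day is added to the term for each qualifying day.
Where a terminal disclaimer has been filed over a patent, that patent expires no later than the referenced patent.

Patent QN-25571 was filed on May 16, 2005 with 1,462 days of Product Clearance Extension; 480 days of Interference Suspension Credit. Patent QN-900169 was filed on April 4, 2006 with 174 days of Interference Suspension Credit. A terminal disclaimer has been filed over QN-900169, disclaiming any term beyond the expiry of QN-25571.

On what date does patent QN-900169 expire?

Natural term of QN-900169:
  Base: filing + 19 years → 4 April 2025.
  Interference Suspension Credit: +174 days → 25 September 2025.
Expiry of referenced patent QN-25571:
  Base: filing + 19 years → 16 May 2024.
  Product Clearance Extension: 1462 days claimed exceeds the 899-day cap, so +899 days → 1 November 2026.
  Interference Suspension Credit: +480 days → 24 February 2028.
Terminal disclaimer: QN-900169 expires on the earlier of 25 September 2025 and 24 February 2028.

2025-09-25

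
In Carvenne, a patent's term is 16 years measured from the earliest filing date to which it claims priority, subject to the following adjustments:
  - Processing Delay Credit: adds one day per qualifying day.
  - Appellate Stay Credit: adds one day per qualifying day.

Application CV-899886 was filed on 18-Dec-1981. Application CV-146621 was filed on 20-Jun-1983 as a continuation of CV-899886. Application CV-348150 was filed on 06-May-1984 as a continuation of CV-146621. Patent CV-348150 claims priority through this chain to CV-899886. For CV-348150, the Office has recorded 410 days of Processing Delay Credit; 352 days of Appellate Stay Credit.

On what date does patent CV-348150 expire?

January 19, 2000

Earliest priority filing: 18 December 1981.
Base term: 18 December 1981 + 16 years → 18 December 1997.
Processing Delay Credit: +410 days → 1 February 1999.
Appellate Stay Credit: +352 days → 19 January 2000.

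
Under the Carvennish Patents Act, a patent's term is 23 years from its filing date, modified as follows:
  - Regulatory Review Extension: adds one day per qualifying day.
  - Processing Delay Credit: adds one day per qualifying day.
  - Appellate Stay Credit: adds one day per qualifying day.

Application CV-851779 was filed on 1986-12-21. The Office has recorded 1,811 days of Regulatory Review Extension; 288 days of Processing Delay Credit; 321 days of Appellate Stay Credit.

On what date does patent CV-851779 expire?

August 6, 2016

Base term: filing date + 23 years → 21 December 2009.
Regulatory Review Extension: +1811 days → 6 December 2014.
Processing Delay Credit: +288 days → 20 September 2015.
Appellate Stay Credit: +321 days → 6 August 2016.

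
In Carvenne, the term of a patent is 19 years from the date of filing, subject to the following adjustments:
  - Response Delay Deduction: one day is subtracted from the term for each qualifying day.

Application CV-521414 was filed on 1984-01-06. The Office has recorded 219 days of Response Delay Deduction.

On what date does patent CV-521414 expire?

Base term: filing date + 19 years → 6 January 2003.
Response Delay Deduction: −219 days → 1 June 2002.

2002-06-01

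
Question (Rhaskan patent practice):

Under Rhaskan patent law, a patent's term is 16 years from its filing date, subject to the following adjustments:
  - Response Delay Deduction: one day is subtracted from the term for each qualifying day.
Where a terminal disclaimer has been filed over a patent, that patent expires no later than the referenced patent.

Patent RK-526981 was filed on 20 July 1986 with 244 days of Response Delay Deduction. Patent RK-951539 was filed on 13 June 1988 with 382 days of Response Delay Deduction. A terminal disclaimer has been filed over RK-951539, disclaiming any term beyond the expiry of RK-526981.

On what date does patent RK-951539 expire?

2001-11-18

Natural term of RK-951539:
  Base: filing + 16 years → 13 June 2004.
  Response Delay Deduction: −382 days → 28 May 2003.
Expiry of referenced patent RK-526981:
  Base: filing + 16 years → 20 July 2002.
  Response Delay Deduction: −244 days → 18 November 2001.
Terminal disclaimer: RK-951539 expires on the earlier of 28 May 2003 and 18 November 2001.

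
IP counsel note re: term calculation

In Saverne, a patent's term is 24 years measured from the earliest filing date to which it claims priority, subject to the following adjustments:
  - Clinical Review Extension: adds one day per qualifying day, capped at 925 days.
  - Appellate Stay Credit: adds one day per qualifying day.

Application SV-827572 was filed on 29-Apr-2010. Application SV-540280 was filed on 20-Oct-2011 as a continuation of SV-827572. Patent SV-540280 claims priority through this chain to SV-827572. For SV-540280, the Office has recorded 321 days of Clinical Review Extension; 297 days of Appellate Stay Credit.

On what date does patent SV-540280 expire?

Earliest priority filing: 29 April 2010.
Base term: 29 April 2010 + 24 years → 29 April 2034.
Clinical Review Extension: 321 days (within the 925-day cap) → +321 days → 16 March 2035.
Appellate Stay Credit: +297 days → 7 January 2036.

2036-01-07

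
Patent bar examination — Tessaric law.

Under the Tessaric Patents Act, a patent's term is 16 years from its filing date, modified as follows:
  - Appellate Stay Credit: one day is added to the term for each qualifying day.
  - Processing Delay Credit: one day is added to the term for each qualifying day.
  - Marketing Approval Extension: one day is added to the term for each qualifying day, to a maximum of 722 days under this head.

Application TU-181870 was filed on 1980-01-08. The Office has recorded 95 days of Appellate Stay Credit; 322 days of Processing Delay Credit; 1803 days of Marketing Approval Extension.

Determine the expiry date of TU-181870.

1999-02-20

Base term: filing date + 16 years → 8 January 1996.
Appellate Stay Credit: +95 days → 12 April 1996.
Processing Delay Credit: +322 days → 28 February 1997.
Marketing Approval Extension: 1803 days claimed exceeds the 722-day cap, so +722 days → 20 February 1999.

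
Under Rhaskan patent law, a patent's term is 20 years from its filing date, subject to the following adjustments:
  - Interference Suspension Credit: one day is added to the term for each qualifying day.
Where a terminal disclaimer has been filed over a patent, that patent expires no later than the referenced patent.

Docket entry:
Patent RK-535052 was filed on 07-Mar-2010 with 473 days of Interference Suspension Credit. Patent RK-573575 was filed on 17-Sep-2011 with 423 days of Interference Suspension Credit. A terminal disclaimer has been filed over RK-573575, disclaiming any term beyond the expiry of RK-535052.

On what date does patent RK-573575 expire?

Natural term of RK-573575:
  Base: filing + 20 years → 17 September 2031.
  Interference Suspension Credit: +423 days → 13 November 2032.
Expiry of referenced patent RK-535052:
  Base: filing + 20 years → 7 March 2030.
  Interference Suspension Credit: +473 days → 23 June 2031.
Terminal disclaimer: RK-573575 expires on the earlier of 13 November 2032 and 23 June 2031.

June 23, 2031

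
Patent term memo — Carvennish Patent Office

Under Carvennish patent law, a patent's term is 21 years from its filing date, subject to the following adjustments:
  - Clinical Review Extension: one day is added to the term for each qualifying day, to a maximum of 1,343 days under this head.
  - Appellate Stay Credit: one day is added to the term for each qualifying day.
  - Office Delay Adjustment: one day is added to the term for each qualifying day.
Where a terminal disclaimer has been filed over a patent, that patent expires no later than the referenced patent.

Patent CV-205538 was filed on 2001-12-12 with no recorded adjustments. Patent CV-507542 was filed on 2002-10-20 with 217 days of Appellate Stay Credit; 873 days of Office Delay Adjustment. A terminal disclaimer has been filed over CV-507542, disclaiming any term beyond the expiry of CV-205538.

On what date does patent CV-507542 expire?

Natural term of CV-507542:
  Base: filing + 21 years → 20 October 2023.
  Appellate Stay Credit: +217 days → 24 May 2024.
  Office Delay Adjustment: +873 days → 14 October 2026.
Expiry of referenced patent CV-205538:
  Base: filing + 21 years → 12 December 2022.
Terminal disclaimer: CV-507542 expires on the earlier of 14 October 2026 and 12 December 2022.

December 12, 2022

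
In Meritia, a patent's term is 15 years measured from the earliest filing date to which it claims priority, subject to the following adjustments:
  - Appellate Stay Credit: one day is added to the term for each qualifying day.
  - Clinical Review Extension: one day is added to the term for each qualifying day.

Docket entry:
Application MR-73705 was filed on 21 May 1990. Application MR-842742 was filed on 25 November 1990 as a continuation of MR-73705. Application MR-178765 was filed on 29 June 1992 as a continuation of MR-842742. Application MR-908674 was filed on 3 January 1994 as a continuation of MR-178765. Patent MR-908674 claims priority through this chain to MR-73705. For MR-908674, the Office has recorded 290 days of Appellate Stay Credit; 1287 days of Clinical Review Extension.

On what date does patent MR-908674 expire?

Earliest priority filing: 21 May 1990.
Base term: 21 May 1990 + 15 years → 21 May 2005.
Appellate Stay Credit: +290 days → 7 March 2006.
Clinical Review Extension: +1287 days → 14 September 2009.

2009-09-14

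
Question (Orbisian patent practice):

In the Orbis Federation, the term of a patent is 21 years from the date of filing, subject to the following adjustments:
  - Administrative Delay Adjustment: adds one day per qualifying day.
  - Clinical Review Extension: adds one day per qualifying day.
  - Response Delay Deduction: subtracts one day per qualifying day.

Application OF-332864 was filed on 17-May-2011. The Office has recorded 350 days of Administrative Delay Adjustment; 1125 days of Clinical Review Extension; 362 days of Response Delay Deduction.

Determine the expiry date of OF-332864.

Base term: filing date + 21 years → 17 May 2032.
Administrative Delay Adjustment: +350 days → 2 May 2033.
Clinical Review Extension: +1125 days → 31 May 2036.
Response Delay Deduction: −362 days → 4 June 2035.

June 4, 2035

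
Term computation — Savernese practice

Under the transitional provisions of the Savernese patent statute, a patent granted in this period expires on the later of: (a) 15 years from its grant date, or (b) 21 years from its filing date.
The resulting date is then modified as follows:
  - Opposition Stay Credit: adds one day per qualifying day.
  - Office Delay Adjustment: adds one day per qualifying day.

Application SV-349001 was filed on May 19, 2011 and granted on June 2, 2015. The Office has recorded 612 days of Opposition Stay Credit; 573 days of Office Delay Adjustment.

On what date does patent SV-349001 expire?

(a) grant + 15 years → 2 June 2030.
(b) filing + 21 years → 19 May 2032.
Later of the two: 19 May 2032.
Opposition Stay Credit: +612 days → 21 January 2034.
Office Delay Adjustment: +573 days → 17 August 2035.

2035-08-17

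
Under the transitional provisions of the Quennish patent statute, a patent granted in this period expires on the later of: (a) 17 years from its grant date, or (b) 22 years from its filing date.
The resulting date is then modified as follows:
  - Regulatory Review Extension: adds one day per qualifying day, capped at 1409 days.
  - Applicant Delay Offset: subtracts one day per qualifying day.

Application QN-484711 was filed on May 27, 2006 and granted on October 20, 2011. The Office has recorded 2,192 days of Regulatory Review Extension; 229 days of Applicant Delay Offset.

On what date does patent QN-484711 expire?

2032-01-13

(a) grant + 17 years → 20 October 2028.
(b) filing + 22 years → 27 May 2028.
Later of the two: 20 October 2028.
Regulatory Review Extension: 2192 days claimed exceeds the 1409-day cap, so +1409 days → 29 August 2032.
Applicant Delay Offset: −229 days → 13 January 2032.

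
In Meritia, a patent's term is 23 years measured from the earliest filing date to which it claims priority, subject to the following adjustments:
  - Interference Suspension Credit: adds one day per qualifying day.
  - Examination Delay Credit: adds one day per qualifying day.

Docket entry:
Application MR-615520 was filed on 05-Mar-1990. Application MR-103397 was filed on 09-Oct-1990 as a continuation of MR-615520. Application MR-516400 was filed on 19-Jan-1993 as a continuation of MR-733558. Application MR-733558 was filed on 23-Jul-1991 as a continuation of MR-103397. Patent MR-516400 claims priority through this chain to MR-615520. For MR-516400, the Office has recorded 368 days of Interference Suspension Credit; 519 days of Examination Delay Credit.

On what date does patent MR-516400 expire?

Earliest priority filing: 5 March 1990.
Base term: 5 March 1990 + 23 years → 5 March 2013.
Interference Suspension Credit: +368 days → 8 March 2014.
Examination Delay Credit: +519 days → 9 August 2015.

August 9, 2015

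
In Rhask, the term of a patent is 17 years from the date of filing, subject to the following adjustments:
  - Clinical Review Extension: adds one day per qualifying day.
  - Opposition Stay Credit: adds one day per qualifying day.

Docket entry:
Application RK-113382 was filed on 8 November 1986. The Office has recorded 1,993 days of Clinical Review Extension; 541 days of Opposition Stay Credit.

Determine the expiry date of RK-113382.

October 16, 2010

Base term: filing date + 17 years → 8 November 2003.
Clinical Review Extension: +1993 days → 23 April 2009.
Opposition Stay Credit: +541 days → 16 October 2010.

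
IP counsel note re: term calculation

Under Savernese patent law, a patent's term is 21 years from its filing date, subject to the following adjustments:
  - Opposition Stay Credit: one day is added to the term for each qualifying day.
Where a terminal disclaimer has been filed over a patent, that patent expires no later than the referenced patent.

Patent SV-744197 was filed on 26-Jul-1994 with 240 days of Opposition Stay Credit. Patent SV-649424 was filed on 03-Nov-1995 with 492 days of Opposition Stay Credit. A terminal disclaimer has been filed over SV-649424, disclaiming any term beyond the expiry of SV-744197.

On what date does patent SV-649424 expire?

2016-03-22

Natural term of SV-649424:
  Base: filing + 21 years → 3 November 2016.
  Opposition Stay Credit: +492 days → 10 March 2018.
Expiry of referenced patent SV-744197:
  Base: filing + 21 years → 26 July 2015.
  Opposition Stay Credit: +240 days → 22 March 2016.
Terminal disclaimer: SV-649424 expires on the earlier of 10 March 2018 and 22 March 2016.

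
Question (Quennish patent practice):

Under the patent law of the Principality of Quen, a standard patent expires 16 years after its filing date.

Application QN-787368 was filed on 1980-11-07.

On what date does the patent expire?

Filing date + 16 years → 7 November 1996.

November 7, 1996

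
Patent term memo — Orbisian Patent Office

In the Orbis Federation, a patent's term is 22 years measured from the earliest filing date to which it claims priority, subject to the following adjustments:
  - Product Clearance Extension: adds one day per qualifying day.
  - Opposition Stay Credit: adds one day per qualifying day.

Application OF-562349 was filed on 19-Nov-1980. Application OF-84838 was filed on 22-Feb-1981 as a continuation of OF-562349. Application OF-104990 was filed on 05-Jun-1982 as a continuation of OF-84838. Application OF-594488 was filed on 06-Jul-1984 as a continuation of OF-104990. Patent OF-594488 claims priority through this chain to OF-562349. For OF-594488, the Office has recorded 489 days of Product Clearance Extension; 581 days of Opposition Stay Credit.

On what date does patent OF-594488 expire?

Earliest priority filing: 19 November 1980.
Base term: 19 November 1980 + 22 years → 19 November 2002.
Product Clearance Extension: +489 days → 22 March 2004.
Opposition Stay Credit: +581 days → 24 October 2005.

2005-10-24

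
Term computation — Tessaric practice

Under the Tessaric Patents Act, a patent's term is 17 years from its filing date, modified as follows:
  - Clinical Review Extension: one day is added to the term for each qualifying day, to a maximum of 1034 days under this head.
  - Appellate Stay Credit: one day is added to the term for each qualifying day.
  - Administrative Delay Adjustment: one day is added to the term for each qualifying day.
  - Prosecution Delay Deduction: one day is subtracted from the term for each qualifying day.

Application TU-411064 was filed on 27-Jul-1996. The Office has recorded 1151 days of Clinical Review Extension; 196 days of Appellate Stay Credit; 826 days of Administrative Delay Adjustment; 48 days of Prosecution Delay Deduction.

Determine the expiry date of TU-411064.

2019-01-25

Base term: filing date + 17 years → 27 July 2013.
Clinical Review Extension: 1151 days claimed exceeds the 1034-day cap, so +1034 days → 26 May 2016.
Appellate Stay Credit: +196 days → 8 December 2016.
Administrative Delay Adjustment: +826 days → 14 March 2019.
Prosecution Delay Deduction: −48 days → 25 January 2019.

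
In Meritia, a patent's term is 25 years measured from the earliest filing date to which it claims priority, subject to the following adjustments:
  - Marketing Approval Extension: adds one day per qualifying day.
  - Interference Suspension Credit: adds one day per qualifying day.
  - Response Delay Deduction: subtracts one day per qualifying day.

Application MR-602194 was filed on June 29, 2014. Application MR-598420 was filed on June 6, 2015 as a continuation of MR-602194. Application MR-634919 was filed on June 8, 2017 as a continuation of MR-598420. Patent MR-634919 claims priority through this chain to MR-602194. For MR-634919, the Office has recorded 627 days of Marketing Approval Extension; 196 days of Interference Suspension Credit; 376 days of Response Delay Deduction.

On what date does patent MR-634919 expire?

Earliest priority filing: 29 June 2014.
Base term: 29 June 2014 + 25 years → 29 June 2039.
Marketing Approval Extension: +627 days → 17 March 2041.
Interference Suspension Credit: +196 days → 29 September 2041.
Response Delay Deduction: −376 days → 18 September 2040.

2040-09-18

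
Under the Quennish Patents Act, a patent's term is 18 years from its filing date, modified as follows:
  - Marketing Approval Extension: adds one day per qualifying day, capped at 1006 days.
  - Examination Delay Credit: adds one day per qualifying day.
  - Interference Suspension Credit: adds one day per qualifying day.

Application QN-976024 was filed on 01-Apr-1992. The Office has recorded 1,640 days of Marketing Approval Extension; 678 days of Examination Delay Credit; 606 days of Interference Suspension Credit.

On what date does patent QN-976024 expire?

2016-07-08

Base term: filing date + 18 years → 1 April 2010.
Marketing Approval Extension: 1640 days claimed exceeds the 1006-day cap, so +1006 days → 1 January 2013.
Examination Delay Credit: +678 days → 10 November 2014.
Interference Suspension Credit: +606 days → 8 July 2016.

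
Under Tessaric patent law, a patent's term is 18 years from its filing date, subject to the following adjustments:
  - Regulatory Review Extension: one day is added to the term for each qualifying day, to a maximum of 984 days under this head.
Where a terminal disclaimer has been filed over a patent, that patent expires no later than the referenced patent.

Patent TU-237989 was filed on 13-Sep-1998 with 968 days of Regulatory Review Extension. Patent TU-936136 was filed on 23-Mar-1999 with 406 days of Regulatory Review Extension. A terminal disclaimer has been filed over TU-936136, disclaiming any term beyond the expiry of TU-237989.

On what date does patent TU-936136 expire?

2018-05-03

Natural term of TU-936136:
  Base: filing + 18 years → 23 March 2017.
  Regulatory Review Extension: 406 days (within the 984-day cap) → +406 days → 3 May 2018.
Expiry of referenced patent TU-237989:
  Base: filing + 18 years → 13 September 2016.
  Regulatory Review Extension: 968 days (within the 984-day cap) → +968 days → 9 May 2019.
Terminal disclaimer: TU-936136 expires on the earlier of 3 May 2018 and 9 May 2019.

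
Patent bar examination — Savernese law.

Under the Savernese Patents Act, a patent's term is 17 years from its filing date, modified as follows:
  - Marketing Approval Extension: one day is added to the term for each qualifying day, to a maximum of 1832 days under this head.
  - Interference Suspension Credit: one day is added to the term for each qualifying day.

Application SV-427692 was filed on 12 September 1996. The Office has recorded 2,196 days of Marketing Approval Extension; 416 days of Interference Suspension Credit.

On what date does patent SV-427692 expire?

Base term: filing date + 17 years → 12 September 2013.
Marketing Approval Extension: 2196 days claimed exceeds the 1832-day cap, so +1832 days → 18 September 2018.
Interference Suspension Credit: +416 days → 8 November 2019.

November 8, 2019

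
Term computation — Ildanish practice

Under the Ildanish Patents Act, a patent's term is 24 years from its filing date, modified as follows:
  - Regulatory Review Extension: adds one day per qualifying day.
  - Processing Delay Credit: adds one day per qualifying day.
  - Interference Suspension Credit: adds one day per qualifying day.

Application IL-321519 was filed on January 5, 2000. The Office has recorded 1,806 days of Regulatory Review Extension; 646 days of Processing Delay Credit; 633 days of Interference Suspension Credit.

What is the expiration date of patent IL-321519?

June 16, 2032

Base term: filing date + 24 years → 5 January 2024.
Regulatory Review Extension: +1806 days → 15 December 2028.
Processing Delay Credit: +646 days → 22 September 2030.
Interference Suspension Credit: +633 days → 16 June 2032.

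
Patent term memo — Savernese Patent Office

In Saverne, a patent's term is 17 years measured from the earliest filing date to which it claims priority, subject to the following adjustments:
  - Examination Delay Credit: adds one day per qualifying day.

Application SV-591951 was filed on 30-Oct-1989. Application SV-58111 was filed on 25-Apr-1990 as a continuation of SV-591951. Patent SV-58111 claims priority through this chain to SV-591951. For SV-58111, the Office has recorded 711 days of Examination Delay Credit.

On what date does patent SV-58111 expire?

Earliest priority filing: 30 October 1989.
Base term: 30 October 1989 + 17 years → 30 October 2006.
Examination Delay Credit: +711 days → 10 October 2008.

October 10, 2008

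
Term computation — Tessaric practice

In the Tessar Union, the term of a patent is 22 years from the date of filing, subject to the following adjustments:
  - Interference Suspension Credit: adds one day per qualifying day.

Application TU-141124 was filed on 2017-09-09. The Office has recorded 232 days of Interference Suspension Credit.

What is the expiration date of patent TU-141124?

Base term: filing date + 22 years → 9 September 2039.
Interference Suspension Credit: +232 days → 28 April 2040.

April 28, 2040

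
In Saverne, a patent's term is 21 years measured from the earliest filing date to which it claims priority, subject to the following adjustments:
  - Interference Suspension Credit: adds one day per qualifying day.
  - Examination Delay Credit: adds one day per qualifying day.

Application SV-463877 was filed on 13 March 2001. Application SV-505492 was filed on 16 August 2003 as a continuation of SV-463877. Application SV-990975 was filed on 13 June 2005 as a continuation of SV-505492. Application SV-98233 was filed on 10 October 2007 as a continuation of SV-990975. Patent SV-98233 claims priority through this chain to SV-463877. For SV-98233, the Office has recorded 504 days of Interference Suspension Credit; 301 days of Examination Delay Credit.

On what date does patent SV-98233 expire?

Earliest priority filing: 13 March 2001.
Base term: 13 March 2001 + 21 years → 13 March 2022.
Interference Suspension Credit: +504 days → 30 July 2023.
Examination Delay Credit: +301 days → 26 May 2024.

2024-05-26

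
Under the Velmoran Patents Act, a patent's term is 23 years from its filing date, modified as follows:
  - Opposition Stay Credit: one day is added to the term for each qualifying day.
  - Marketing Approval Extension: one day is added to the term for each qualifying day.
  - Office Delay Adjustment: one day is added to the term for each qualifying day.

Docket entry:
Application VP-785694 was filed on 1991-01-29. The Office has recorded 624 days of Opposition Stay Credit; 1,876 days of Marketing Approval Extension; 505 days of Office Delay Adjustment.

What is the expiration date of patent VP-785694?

Base term: filing date + 23 years → 29 January 2014.
Opposition Stay Credit: +624 days → 15 October 2015.
Marketing Approval Extension: +1876 days → 3 December 2020.
Office Delay Adjustment: +505 days → 22 April 2022.

April 22, 2022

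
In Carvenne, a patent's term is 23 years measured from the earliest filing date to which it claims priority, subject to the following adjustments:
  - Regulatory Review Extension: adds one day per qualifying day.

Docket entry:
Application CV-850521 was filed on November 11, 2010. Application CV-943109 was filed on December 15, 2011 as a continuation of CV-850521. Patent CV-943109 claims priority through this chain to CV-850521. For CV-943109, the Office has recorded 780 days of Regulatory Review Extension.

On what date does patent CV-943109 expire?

2035-12-31

Earliest priority filing: 11 November 2010.
Base term: 11 November 2010 + 23 years → 11 November 2033.
Regulatory Review Extension: +780 days → 31 December 2035.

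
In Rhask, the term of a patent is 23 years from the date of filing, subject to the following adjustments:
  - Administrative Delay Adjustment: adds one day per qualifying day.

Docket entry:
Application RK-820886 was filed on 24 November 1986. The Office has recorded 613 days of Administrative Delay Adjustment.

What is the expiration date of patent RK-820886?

July 30, 2011

Base term: filing date + 23 years → 24 November 2009.
Administrative Delay Adjustment: +613 days → 30 July 2011.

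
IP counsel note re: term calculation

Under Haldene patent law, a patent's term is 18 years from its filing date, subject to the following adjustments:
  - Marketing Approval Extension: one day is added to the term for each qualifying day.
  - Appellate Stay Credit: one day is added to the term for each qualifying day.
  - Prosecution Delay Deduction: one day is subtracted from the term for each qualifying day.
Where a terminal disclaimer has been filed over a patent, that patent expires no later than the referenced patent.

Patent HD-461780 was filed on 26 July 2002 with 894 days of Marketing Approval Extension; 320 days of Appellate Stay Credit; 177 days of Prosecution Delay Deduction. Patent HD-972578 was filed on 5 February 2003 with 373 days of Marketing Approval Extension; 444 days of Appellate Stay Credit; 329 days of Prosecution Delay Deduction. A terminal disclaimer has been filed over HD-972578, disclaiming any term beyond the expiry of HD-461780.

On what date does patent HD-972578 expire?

June 8, 2022

Natural term of HD-972578:
  Base: filing + 18 years → 5 February 2021.
  Marketing Approval Extension: +373 days → 13 February 2022.
  Appellate Stay Credit: +444 days → 3 May 2023.
  Prosecution Delay Deduction: −329 days → 8 June 2022.
Expiry of referenced patent HD-461780:
  Base: filing + 18 years → 26 July 2020.
  Marketing Approval Extension: +894 days → 6 January 2023.
  Appellate Stay Credit: +320 days → 22 November 2023.
  Prosecution Delay Deduction: −177 days → 29 May 2023.
Terminal disclaimer: HD-972578 expires on the earlier of 8 June 2022 and 29 May 2023.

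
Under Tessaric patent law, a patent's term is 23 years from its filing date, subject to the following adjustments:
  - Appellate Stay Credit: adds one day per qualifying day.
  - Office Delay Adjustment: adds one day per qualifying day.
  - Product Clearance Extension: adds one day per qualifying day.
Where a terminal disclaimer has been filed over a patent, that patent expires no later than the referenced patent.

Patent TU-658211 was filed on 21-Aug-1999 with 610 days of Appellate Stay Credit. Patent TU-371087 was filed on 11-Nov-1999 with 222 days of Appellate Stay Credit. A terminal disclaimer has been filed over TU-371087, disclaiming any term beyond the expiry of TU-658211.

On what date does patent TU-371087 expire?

Natural term of TU-371087:
  Base: filing + 23 years → 11 November 2022.
  Appellate Stay Credit: +222 days → 21 June 2023.
Expiry of referenced patent TU-658211:
  Base: filing + 23 years → 21 August 2022.
  Appellate Stay Credit: +610 days → 22 April 2024.
Terminal disclaimer: TU-371087 expires on the earlier of 21 June 2023 and 22 April 2024.

June 21, 2023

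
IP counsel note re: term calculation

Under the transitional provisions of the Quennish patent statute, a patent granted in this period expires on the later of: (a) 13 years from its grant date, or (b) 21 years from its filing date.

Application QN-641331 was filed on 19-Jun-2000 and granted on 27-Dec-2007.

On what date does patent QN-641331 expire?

(a) grant + 13 years → 27 December 2020.
(b) filing + 21 years → 19 June 2021.
Later of the two: 19 June 2021.

2021-06-19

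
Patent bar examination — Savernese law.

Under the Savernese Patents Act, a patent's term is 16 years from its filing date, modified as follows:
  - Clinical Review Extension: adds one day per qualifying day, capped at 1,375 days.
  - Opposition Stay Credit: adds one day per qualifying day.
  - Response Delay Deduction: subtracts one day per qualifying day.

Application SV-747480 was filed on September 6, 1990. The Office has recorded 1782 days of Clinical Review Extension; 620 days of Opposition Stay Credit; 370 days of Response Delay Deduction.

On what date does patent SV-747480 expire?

February 17, 2011

Base term: filing date + 16 years → 6 September 2006.
Clinical Review Extension: 1782 days claimed exceeds the 1375-day cap, so +1375 days → 12 June 2010.
Opposition Stay Credit: +620 days → 22 February 2012.
Response Delay Deduction: −370 days → 17 February 2011.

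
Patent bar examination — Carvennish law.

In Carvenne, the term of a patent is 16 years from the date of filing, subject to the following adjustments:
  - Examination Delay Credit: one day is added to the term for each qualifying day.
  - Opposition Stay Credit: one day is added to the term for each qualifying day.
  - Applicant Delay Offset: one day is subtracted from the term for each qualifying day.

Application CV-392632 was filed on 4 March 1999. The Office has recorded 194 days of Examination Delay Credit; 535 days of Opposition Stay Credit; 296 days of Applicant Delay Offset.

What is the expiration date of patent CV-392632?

Base term: filing date + 16 years → 4 March 2015.
Examination Delay Credit: +194 days → 14 September 2015.
Opposition Stay Credit: +535 days → 2 March 2017.
Applicant Delay Offset: −296 days → 10 May 2016.

2016-05-10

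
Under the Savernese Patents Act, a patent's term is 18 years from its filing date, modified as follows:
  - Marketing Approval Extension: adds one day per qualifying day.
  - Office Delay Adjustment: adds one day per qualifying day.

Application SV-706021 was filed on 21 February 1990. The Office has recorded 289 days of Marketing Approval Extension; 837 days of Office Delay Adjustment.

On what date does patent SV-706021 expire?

March 23, 2011

Base term: filing date + 18 years → 21 February 2008.
Marketing Approval Extension: +289 days → 6 December 2008.
Office Delay Adjustment: +837 days → 23 March 2011.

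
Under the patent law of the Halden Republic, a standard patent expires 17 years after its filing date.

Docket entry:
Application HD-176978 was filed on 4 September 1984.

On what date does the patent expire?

2001-09-04

Filing date + 17 years → 4 September 2001.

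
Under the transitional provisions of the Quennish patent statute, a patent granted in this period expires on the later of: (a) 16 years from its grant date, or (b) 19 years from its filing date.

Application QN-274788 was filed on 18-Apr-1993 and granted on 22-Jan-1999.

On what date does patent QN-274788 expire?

January 22, 2015

(a) grant + 16 years → 22 January 2015.
(b) filing + 19 years → 18 April 2012.
Later of the two: 22 January 2015.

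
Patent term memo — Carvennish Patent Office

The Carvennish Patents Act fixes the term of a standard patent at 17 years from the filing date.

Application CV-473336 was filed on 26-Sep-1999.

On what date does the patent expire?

Filing date + 17 years → 26 September 2016.

September 26, 2016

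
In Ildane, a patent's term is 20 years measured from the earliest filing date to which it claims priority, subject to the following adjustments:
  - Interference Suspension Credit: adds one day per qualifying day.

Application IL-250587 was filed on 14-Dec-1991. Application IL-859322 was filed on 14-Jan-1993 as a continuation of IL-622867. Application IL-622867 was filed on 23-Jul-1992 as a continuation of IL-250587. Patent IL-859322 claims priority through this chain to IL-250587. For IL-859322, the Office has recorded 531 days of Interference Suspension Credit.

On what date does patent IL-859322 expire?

2013-05-28

Earliest priority filing: 14 December 1991.
Base term: 14 December 1991 + 20 years → 14 December 2011.
Interference Suspension Credit: +531 days → 28 May 2013.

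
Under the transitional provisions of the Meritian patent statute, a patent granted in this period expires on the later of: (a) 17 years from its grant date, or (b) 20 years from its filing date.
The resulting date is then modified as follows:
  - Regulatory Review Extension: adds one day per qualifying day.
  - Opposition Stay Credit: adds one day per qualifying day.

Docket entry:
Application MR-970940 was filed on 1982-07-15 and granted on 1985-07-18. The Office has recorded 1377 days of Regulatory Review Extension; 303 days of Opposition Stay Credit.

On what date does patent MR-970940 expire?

February 22, 2007

(a) grant + 17 years → 18 July 2002.
(b) filing + 20 years → 15 July 2002.
Later of the two: 18 July 2002.
Regulatory Review Extension: +1377 days → 25 April 2006.
Opposition Stay Credit: +303 days → 22 February 2007.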